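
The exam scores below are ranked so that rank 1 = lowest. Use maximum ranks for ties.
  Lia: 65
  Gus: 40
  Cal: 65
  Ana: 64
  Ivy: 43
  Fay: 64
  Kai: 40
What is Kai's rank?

Sorted (ascending): 40, 40, 43, 64, 64, 65, 65
The 2 values of 40 occupy positions 1–2 → each gets rank 2.
The 2 values of 64 occupy positions 4–5 → each gets rank 5.
The 2 values of 65 occupy positions 6–7 → each gets rank 7.
Kai has value 40 → rank 2.

2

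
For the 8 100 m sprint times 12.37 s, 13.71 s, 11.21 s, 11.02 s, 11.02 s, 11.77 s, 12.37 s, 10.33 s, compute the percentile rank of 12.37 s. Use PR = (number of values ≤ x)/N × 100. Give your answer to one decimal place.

87.5

N = 8.
Strictly below 12.37: 5. Equal to 12.37: 2.
PR = 7/8 × 100 = 87.5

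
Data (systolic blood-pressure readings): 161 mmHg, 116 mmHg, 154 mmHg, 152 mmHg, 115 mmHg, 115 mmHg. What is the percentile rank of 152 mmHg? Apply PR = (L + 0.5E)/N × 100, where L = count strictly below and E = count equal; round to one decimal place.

N = 6.
Strictly below 152: 3. Equal to 152: 1.
PR = (3 + 0.5·1)/6 × 100 = 58.3

58.3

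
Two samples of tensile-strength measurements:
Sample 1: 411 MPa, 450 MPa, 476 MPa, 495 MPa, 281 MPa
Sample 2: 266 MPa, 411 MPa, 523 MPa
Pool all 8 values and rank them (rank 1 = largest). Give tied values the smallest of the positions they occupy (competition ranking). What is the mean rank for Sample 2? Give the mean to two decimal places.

4.67

Sorted (descending): 523, 495, 476, 450, 411, 411, 281, 266
The 2 values of 411 occupy positions 5–6 → each gets rank 5.
Sample 2 values → pooled ranks: 266→8, 411→5, 523→1
Mean rank = (8 + 5 + 1) / 3 = 4.67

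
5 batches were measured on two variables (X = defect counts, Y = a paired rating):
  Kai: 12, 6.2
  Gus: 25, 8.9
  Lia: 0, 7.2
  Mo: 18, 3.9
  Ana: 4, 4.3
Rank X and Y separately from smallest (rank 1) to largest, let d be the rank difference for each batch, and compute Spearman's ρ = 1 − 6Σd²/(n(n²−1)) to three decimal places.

Ranks of variable 1: 3, 5, 1, 4, 2
Ranks of variable 2: 3, 5, 4, 1, 2
d = r₁ − r₂: 0, 0, -3, 3, 0
d²: 0, 0, 9, 9, 0; Σd² = 18
ρ = 1 − 6·18/(5·24) = 1 − 108/120 = 0.100

0.100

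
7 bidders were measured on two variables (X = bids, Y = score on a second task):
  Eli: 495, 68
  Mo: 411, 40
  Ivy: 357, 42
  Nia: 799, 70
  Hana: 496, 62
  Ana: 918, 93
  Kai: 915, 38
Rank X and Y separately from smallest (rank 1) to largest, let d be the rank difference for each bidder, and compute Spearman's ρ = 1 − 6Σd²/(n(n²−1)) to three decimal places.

Ranks of variable 1: 3, 2, 1, 5, 4, 7, 6
Ranks of variable 2: 5, 2, 3, 6, 4, 7, 1
d = r₁ − r₂: -2, 0, -2, -1, 0, 0, 5
d²: 4, 0, 4, 1, 0, 0, 25; Σd² = 34
ρ = 1 − 6·34/(7·48) = 1 − 204/336 = 0.393

0.393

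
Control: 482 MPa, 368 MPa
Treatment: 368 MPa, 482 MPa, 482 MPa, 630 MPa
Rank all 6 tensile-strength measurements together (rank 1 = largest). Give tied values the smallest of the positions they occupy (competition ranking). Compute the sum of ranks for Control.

7

Sorted (descending): 630, 482, 482, 482, 368, 368
The 3 values of 482 occupy positions 2–4 → each gets rank 2.
The 2 values of 368 occupy positions 5–6 → each gets rank 5.
Control values → pooled ranks: 482→2, 368→5
Rank sum = 2 + 5 = 7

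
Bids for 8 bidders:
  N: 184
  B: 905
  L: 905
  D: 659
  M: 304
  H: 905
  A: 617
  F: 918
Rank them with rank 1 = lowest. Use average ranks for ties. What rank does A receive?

3

Sorted (ascending): 184, 304, 617, 659, 905, 905, 905, 918
The 3 values of 905 occupy positions 5–7 → average rank 6.
A has value 617 → rank 3.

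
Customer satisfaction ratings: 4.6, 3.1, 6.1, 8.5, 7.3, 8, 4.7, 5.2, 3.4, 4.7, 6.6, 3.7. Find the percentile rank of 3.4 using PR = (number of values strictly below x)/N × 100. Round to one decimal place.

8.3

N = 12.
Strictly below 3.4: 1. Equal to 3.4: 1.
PR = 1/12 × 100 = 8.3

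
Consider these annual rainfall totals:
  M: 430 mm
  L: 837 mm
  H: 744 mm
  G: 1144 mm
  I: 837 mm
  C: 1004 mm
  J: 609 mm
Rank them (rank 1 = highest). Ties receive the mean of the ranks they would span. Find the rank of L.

3.5

Sorted (descending): 1144, 1004, 837, 837, 744, 609, 430
The 2 values of 837 occupy positions 3–4 → average rank (3+4)/2 = 3.5.
L has value 837 mm → rank 3.5.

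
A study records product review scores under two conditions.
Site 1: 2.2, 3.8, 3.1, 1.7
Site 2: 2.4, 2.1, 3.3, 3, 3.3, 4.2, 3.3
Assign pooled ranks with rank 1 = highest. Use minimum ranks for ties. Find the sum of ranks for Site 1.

28

Sorted (descending): 4.2, 3.8, 3.3, 3.3, 3.3, 3.1, 3, 2.4, 2.2, 2.1, 1.7
The 3 values of 3.3 occupy positions 3–5 → each gets rank 3.
Site 1 values → pooled ranks: 2.2→9, 3.8→2, 3.1→6, 1.7→11
Rank sum = 9 + 2 + 6 + 11 = 28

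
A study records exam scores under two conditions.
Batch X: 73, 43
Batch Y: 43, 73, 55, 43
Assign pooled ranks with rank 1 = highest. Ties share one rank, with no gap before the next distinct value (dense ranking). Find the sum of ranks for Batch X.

4

Sorted (descending): 73, 73, 55, 43, 43, 43
The 2 values of 73 share dense rank 1.
The 3 values of 43 share dense rank 3.
Remaining distinct values take the next consecutive integers.
Batch X values → pooled ranks: 73→1, 43→3
Rank sum = 1 + 3 = 4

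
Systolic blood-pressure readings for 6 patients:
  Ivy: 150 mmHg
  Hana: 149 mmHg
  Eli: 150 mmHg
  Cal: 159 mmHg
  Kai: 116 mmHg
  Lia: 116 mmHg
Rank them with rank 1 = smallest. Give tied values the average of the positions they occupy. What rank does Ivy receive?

4.5

Sorted (ascending): 116, 116, 149, 150, 150, 159
The 2 values of 116 occupy positions 1–2 → average rank (1+2)/2 = 1.5.
The 2 values of 150 occupy positions 4–5 → average rank (4+5)/2 = 4.5.
Ivy has value 150 mmHg → rank 4.5.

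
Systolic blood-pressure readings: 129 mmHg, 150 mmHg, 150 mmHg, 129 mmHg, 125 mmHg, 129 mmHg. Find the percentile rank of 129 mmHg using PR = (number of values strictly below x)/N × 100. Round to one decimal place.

N = 6.
Strictly below 129: 1. Equal to 129: 3.
PR = 1/6 × 100 = 16.7

16.7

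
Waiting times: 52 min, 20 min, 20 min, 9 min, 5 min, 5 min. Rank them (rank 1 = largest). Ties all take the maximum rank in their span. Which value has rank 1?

52

Sorted (descending): 52, 20, 20, 9, 5, 5
The 2 values of 20 occupy positions 2–3 → each gets rank 3.
The 2 values of 5 occupy positions 5–6 → each gets rank 6.
Rank 1 → value 52.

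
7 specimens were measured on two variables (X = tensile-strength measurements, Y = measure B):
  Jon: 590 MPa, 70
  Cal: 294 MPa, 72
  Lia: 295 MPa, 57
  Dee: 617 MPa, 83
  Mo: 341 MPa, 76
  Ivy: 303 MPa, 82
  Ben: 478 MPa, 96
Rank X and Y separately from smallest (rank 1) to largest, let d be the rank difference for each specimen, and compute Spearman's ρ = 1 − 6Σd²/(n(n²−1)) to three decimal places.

0.464

Ranks of variable 1: 6, 1, 2, 7, 4, 3, 5
Ranks of variable 2: 2, 3, 1, 6, 4, 5, 7
d = r₁ − r₂: 4, -2, 1, 1, 0, -2, -2
d²: 16, 4, 1, 1, 0, 4, 4; Σd² = 30
ρ = 1 − 6·30/(7·48) = 1 − 180/336 = 0.464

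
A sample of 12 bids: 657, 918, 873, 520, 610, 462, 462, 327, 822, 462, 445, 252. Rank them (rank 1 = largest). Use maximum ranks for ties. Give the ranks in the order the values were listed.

Sorted (descending): 918, 873, 822, 657, 610, 520, 462, 462, 462, 445, 327, 252
The 3 values of 462 occupy positions 7–9 → each gets rank 9.

4, 1, 2, 6, 5, 9, 9, 11, 3, 9, 10, 12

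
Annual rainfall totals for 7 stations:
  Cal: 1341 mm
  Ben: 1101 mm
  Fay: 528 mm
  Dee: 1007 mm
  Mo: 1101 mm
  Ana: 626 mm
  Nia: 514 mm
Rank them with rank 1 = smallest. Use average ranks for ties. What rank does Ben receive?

5.5

Sorted (ascending): 514, 528, 626, 1007, 1101, 1101, 1341
The 2 values of 1101 occupy positions 5–6 → average rank (5+6)/2 = 5.5.
Ben has value 1101 mm → rank 5.5.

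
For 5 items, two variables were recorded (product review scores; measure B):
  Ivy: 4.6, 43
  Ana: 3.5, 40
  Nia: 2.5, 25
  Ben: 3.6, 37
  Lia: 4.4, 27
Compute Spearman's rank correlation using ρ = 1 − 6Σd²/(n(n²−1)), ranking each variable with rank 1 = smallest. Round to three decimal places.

0.600

Ranks of variable 1: 5, 2, 1, 3, 4
Ranks of variable 2: 5, 4, 1, 3, 2
d = r₁ − r₂: 0, -2, 0, 0, 2
d²: 0, 4, 0, 0, 4; Σd² = 8
ρ = 1 − 6·8/(5·24) = 1 − 48/120 = 0.600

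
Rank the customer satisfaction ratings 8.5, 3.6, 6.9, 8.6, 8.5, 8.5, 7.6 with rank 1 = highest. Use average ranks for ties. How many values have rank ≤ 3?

Sorted (descending): 8.6, 8.5, 8.5, 8.5, 7.6, 6.9, 3.6
The 3 values of 8.5 occupy positions 2–4 → average rank 3.
Ranks ≤ 3: {1, 3, 3, 3} → 4 values.

4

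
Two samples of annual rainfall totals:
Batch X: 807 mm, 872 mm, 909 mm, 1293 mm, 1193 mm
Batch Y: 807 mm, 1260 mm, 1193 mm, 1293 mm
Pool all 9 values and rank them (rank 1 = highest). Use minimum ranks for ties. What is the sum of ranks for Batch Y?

16

Sorted (descending): 1293, 1293, 1260, 1193, 1193, 909, 872, 807, 807
The 2 values of 1293 occupy positions 1–2 → each gets rank 1.
The 2 values of 1193 occupy positions 4–5 → each gets rank 4.
The 2 values of 807 occupy positions 8–9 → each gets rank 8.
Batch Y values → pooled ranks: 807→8, 1260→3, 1193→4, 1293→1
Rank sum = 8 + 3 + 4 + 1 = 16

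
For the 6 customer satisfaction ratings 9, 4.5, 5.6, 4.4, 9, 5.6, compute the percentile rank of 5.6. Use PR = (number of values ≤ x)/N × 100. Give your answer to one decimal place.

N = 6.
Strictly below 5.6: 2. Equal to 5.6: 2.
PR = 4/6 × 100 = 66.7

66.7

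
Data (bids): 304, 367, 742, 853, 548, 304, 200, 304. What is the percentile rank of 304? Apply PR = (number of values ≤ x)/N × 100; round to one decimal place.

N = 8.
Strictly below 304: 1. Equal to 304: 3.
PR = 4/8 × 100 = 50.0

50.0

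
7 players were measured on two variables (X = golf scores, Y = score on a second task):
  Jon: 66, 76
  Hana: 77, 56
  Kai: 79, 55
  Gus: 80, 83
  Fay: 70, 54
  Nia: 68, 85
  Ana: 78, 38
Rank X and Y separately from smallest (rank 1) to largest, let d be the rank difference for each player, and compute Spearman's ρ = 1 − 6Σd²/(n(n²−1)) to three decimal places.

-0.214

Ranks of variable 1: 1, 4, 6, 7, 3, 2, 5
Ranks of variable 2: 5, 4, 3, 6, 2, 7, 1
d = r₁ − r₂: -4, 0, 3, 1, 1, -5, 4
d²: 16, 0, 9, 1, 1, 25, 16; Σd² = 68
ρ = 1 − 6·68/(7·48) = 1 − 408/336 = -0.214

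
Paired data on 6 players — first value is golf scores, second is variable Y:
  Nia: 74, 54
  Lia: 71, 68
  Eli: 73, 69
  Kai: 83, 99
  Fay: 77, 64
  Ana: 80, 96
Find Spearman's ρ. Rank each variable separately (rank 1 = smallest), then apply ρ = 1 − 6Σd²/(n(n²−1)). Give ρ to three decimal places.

0.543

Ranks of variable 1: 3, 1, 2, 6, 4, 5
Ranks of variable 2: 1, 3, 4, 6, 2, 5
d = r₁ − r₂: 2, -2, -2, 0, 2, 0
d²: 4, 4, 4, 0, 4, 0; Σd² = 16
ρ = 1 − 6·16/(6·35) = 1 − 96/210 = 0.543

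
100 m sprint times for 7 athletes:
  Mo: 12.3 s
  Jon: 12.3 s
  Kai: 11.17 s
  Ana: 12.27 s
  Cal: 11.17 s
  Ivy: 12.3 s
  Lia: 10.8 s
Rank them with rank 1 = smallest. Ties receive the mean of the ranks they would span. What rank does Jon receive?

Sorted (ascending): 10.8, 11.17, 11.17, 12.27, 12.3, 12.3, 12.3
The 2 values of 11.17 occupy positions 2–3 → average rank (2+3)/2 = 2.5.
The 3 values of 12.3 occupy positions 5–7 → average rank 6.
Jon has value 12.3 s → rank 6.

6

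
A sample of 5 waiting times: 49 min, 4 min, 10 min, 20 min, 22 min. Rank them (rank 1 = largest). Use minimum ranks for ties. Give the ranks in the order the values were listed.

1, 5, 4, 3, 2

Sorted (descending): 49, 22, 20, 10, 4
No ties — each value takes its position as its rank.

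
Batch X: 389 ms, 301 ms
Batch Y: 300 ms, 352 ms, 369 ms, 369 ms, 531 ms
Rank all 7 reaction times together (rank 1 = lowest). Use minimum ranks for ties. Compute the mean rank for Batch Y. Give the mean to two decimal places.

Sorted (ascending): 300, 301, 352, 369, 369, 389, 531
The 2 values of 369 occupy positions 4–5 → each gets rank 4.
Batch Y values → pooled ranks: 300→1, 352→3, 369→4, 369→4, 531→7
Mean rank = (1 + 3 + 4 + 4 + 7) / 5 = 3.80

3.80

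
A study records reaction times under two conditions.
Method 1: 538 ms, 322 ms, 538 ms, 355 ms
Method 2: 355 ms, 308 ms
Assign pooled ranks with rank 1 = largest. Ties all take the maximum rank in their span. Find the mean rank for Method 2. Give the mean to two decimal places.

Sorted (descending): 538, 538, 355, 355, 322, 308
The 2 values of 538 occupy positions 1–2 → each gets rank 2.
The 2 values of 355 occupy positions 3–4 → each gets rank 4.
Method 2 values → pooled ranks: 355→4, 308→6
Mean rank = (4 + 6) / 2 = 5.00

5.00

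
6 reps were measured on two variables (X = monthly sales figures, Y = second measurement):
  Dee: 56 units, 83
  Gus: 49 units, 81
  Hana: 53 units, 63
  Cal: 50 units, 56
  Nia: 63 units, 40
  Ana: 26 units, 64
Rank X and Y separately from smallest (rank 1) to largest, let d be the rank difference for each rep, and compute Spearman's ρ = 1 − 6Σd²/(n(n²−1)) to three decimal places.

-0.314

Ranks of variable 1: 5, 2, 4, 3, 6, 1
Ranks of variable 2: 6, 5, 3, 2, 1, 4
d = r₁ − r₂: -1, -3, 1, 1, 5, -3
d²: 1, 9, 1, 1, 25, 9; Σd² = 46
ρ = 1 − 6·46/(6·35) = 1 − 276/210 = -0.314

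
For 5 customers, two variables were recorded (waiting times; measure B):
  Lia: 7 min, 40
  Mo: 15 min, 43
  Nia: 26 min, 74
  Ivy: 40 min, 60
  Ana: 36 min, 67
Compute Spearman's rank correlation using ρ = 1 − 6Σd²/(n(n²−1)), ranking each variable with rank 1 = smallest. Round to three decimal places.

Ranks of variable 1: 1, 2, 3, 5, 4
Ranks of variable 2: 1, 2, 5, 3, 4
d = r₁ − r₂: 0, 0, -2, 2, 0
d²: 0, 0, 4, 4, 0; Σd² = 8
ρ = 1 − 6·8/(5·24) = 1 − 48/120 = 0.600

0.600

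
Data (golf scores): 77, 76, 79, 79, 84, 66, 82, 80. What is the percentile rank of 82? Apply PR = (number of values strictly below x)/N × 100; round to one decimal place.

75.0

N = 8.
Strictly below 82: 6. Equal to 82: 1.
PR = 6/8 × 100 = 75.0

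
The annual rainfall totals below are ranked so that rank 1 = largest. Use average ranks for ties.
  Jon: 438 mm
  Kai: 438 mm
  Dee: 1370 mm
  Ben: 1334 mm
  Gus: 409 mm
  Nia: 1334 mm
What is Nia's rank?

Sorted (descending): 1370, 1334, 1334, 438, 438, 409
The 2 values of 1334 occupy positions 2–3 → average rank (2+3)/2 = 2.5.
The 2 values of 438 occupy positions 4–5 → average rank (4+5)/2 = 4.5.
Nia has value 1334 mm → rank 2.5.

2.5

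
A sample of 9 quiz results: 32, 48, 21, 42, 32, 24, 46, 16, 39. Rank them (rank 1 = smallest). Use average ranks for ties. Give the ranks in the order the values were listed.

4.5, 9, 2, 7, 4.5, 3, 8, 1, 6

Sorted (ascending): 16, 21, 24, 32, 32, 39, 42, 46, 48
The 2 values of 32 occupy positions 4–5 → average rank (4+5)/2 = 4.5.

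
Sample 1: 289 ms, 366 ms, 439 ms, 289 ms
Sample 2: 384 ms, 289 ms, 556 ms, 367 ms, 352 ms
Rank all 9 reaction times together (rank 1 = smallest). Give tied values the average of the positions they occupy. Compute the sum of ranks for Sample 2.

28

Sorted (ascending): 289, 289, 289, 352, 366, 367, 384, 439, 556
The 3 values of 289 occupy positions 1–3 → average rank 2.
Sample 2 values → pooled ranks: 384→7, 289→2, 556→9, 367→6, 352→4
Rank sum = 7 + 2 + 9 + 6 + 4 = 28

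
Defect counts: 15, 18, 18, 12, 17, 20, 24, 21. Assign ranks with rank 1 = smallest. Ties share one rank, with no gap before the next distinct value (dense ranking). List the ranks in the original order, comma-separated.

Sorted (ascending): 12, 15, 17, 18, 18, 20, 21, 24
The 2 values of 18 share dense rank 4.
Remaining distinct values take the next consecutive integers.

2, 4, 4, 1, 3, 5, 7, 6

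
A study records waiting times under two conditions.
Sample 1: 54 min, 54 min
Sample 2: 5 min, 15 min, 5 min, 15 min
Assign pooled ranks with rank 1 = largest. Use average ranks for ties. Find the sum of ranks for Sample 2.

Sorted (descending): 54, 54, 15, 15, 5, 5
The 2 values of 54 occupy positions 1–2 → average rank (1+2)/2 = 1.5.
The 2 values of 15 occupy positions 3–4 → average rank (3+4)/2 = 3.5.
The 2 values of 5 occupy positions 5–6 → average rank (5+6)/2 = 5.5.
Sample 2 values → pooled ranks: 5→5.5, 15→3.5, 5→5.5, 15→3.5
Rank sum = 5.5 + 3.5 + 5.5 + 3.5 = 18

18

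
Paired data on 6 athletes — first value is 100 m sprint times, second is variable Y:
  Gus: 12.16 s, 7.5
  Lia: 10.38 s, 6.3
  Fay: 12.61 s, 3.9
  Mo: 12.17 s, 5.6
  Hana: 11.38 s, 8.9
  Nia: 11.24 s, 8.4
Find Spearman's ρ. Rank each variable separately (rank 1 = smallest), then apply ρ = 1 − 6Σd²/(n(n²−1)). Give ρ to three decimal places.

-0.600

Ranks of variable 1: 4, 1, 6, 5, 3, 2
Ranks of variable 2: 4, 3, 1, 2, 6, 5
d = r₁ − r₂: 0, -2, 5, 3, -3, -3
d²: 0, 4, 25, 9, 9, 9; Σd² = 56
ρ = 1 − 6·56/(6·35) = 1 − 336/210 = -0.600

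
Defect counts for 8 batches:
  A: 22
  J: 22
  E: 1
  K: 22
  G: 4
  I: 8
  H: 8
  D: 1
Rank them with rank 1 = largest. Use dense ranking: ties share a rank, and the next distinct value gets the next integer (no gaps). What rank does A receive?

1

Sorted (descending): 22, 22, 22, 8, 8, 4, 1, 1
The 3 values of 22 share dense rank 1.
The 2 values of 8 share dense rank 2.
The 2 values of 1 share dense rank 4.
Remaining distinct values take the next consecutive integers.
A has value 22 → rank 1.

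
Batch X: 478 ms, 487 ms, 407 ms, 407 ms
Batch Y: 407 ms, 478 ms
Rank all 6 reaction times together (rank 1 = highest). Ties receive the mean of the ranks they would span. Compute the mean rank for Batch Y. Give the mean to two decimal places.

Sorted (descending): 487, 478, 478, 407, 407, 407
The 2 values of 478 occupy positions 2–3 → average rank (2+3)/2 = 2.5.
The 3 values of 407 occupy positions 4–6 → average rank 5.
Batch Y values → pooled ranks: 407→5, 478→2.5
Mean rank = (5 + 2.5) / 2 = 3.75

3.75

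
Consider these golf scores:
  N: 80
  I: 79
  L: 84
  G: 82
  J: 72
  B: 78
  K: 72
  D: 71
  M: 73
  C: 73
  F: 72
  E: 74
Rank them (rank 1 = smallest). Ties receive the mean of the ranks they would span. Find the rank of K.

Sorted (ascending): 71, 72, 72, 72, 73, 73, 74, 78, 79, 80, 82, 84
The 3 values of 72 occupy positions 2–4 → average rank 3.
The 2 values of 73 occupy positions 5–6 → average rank (5+6)/2 = 5.5.
K has value 72 → rank 3.

3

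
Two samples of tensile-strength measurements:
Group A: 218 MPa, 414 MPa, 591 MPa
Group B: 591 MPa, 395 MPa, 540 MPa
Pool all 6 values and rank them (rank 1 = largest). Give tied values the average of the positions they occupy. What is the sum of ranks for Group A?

11.5

Sorted (descending): 591, 591, 540, 414, 395, 218
The 2 values of 591 occupy positions 1–2 → average rank (1+2)/2 = 1.5.
Group A values → pooled ranks: 218→6, 414→4, 591→1.5
Rank sum = 6 + 4 + 1.5 = 11.5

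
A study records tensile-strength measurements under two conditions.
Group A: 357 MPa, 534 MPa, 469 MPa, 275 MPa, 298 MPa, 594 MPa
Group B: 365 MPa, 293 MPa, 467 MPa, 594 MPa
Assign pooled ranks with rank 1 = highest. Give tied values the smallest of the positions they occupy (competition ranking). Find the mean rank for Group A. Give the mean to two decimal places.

Sorted (descending): 594, 594, 534, 469, 467, 365, 357, 298, 293, 275
The 2 values of 594 occupy positions 1–2 → each gets rank 1.
Group A values → pooled ranks: 357→7, 534→3, 469→4, 275→10, 298→8, 594→1
Mean rank = (7 + 3 + 4 + 10 + 8 + 1) / 6 = 5.50

5.50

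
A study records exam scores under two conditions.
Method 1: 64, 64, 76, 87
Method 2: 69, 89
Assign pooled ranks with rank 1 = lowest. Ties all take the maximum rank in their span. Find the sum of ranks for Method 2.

9

Sorted (ascending): 64, 64, 69, 76, 87, 89
The 2 values of 64 occupy positions 1–2 → each gets rank 2.
Method 2 values → pooled ranks: 69→3, 89→6
Rank sum = 3 + 6 = 9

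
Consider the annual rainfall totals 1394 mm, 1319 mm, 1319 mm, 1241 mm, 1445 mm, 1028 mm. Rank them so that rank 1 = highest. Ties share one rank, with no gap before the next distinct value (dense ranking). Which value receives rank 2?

1394

Sorted (descending): 1445, 1394, 1319, 1319, 1241, 1028
The 2 values of 1319 share dense rank 3.
Remaining distinct values take the next consecutive integers.
Rank 2 → value 1394.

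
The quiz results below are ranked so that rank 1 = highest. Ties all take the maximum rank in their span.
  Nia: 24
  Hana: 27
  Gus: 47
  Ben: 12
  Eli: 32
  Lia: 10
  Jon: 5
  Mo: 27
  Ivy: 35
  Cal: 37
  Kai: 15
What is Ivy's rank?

Sorted (descending): 47, 37, 35, 32, 27, 27, 24, 15, 12, 10, 5
The 2 values of 27 occupy positions 5–6 → each gets rank 6.
Ivy has value 35 → rank 3.

3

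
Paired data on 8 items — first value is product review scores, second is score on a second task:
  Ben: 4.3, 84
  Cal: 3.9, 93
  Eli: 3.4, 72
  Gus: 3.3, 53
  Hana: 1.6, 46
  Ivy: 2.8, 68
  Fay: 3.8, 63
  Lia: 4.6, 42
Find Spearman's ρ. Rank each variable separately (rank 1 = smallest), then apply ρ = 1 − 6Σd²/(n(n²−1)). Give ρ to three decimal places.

Ranks of variable 1: 7, 6, 4, 3, 1, 2, 5, 8
Ranks of variable 2: 7, 8, 6, 3, 2, 5, 4, 1
d = r₁ − r₂: 0, -2, -2, 0, -1, -3, 1, 7
d²: 0, 4, 4, 0, 1, 9, 1, 49; Σd² = 68
ρ = 1 − 6·68/(8·63) = 1 − 408/504 = 0.190

0.190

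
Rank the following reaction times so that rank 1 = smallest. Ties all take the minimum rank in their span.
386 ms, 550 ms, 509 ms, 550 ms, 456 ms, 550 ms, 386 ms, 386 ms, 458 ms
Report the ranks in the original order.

1, 7, 6, 7, 4, 7, 1, 1, 5

Sorted (ascending): 386, 386, 386, 456, 458, 509, 550, 550, 550
The 3 values of 386 occupy positions 1–3 → each gets rank 1.
The 3 values of 550 occupy positions 7–9 → each gets rank 7.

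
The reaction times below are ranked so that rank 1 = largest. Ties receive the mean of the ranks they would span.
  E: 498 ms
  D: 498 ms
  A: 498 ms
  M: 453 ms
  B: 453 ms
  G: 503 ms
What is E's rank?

3

Sorted (descending): 503, 498, 498, 498, 453, 453
The 3 values of 498 occupy positions 2–4 → average rank 3.
The 2 values of 453 occupy positions 5–6 → average rank (5+6)/2 = 5.5.
E has value 498 ms → rank 3.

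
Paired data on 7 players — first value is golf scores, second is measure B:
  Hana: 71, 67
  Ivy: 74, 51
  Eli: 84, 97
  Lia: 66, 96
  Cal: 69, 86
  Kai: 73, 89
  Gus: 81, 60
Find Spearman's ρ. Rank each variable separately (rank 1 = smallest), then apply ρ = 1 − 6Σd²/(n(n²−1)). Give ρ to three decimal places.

Ranks of variable 1: 3, 5, 7, 1, 2, 4, 6
Ranks of variable 2: 3, 1, 7, 6, 4, 5, 2
d = r₁ − r₂: 0, 4, 0, -5, -2, -1, 4
d²: 0, 16, 0, 25, 4, 1, 16; Σd² = 62
ρ = 1 − 6·62/(7·48) = 1 − 372/336 = -0.107

-0.107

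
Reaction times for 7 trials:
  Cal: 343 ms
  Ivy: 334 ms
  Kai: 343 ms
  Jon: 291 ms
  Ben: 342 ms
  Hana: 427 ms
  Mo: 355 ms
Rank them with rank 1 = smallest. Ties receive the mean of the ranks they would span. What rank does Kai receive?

4.5

Sorted (ascending): 291, 334, 342, 343, 343, 355, 427
The 2 values of 343 occupy positions 4–5 → average rank (4+5)/2 = 4.5.
Kai has value 343 ms → rank 4.5.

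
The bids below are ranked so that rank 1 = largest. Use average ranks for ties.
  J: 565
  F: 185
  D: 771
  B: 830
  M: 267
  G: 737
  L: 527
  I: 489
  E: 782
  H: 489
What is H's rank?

7.5

Sorted (descending): 830, 782, 771, 737, 565, 527, 489, 489, 267, 185
The 2 values of 489 occupy positions 7–8 → average rank (7+8)/2 = 7.5.
H has value 489 → rank 7.5.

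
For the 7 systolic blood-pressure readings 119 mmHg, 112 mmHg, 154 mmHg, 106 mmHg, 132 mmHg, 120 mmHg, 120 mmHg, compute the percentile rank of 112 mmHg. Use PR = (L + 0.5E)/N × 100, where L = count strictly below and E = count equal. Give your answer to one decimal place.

21.4

N = 7.
Strictly below 112: 1. Equal to 112: 1.
PR = (1 + 0.5·1)/7 × 100 = 21.4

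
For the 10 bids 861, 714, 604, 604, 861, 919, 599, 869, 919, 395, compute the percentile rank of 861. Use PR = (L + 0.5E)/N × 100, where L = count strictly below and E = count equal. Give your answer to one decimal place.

N = 10.
Strictly below 861: 5. Equal to 861: 2.
PR = (5 + 0.5·2)/10 × 100 = 60.0

60.0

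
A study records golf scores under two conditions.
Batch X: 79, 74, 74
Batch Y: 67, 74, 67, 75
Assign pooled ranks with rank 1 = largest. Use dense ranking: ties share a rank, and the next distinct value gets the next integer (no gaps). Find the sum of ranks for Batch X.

7

Sorted (descending): 79, 75, 74, 74, 74, 67, 67
The 3 values of 74 share dense rank 3.
The 2 values of 67 share dense rank 4.
Remaining distinct values take the next consecutive integers.
Batch X values → pooled ranks: 79→1, 74→3, 74→3
Rank sum = 1 + 3 + 3 = 7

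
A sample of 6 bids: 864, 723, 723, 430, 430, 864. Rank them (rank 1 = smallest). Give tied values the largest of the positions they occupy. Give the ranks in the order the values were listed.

6, 4, 4, 2, 2, 6

Sorted (ascending): 430, 430, 723, 723, 864, 864
The 2 values of 430 occupy positions 1–2 → each gets rank 2.
The 2 values of 723 occupy positions 3–4 → each gets rank 4.
The 2 values of 864 occupy positions 5–6 → each gets rank 6.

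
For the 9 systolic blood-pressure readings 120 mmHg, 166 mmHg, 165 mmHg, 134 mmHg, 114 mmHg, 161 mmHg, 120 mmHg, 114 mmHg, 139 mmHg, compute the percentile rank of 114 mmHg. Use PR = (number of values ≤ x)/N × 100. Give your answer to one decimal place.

N = 9.
Strictly below 114: 0. Equal to 114: 2.
PR = 2/9 × 100 = 22.2

22.2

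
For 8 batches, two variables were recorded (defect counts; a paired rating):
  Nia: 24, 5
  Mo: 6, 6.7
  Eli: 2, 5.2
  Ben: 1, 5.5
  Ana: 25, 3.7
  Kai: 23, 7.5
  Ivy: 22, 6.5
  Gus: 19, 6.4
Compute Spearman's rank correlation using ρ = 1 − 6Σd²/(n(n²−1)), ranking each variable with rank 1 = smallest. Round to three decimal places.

Ranks of variable 1: 7, 3, 2, 1, 8, 6, 5, 4
Ranks of variable 2: 2, 7, 3, 4, 1, 8, 6, 5
d = r₁ − r₂: 5, -4, -1, -3, 7, -2, -1, -1
d²: 25, 16, 1, 9, 49, 4, 1, 1; Σd² = 106
ρ = 1 − 6·106/(8·63) = 1 − 636/504 = -0.262

-0.262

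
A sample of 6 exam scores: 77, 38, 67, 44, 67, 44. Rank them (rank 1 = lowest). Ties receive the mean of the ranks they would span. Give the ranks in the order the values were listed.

6, 1, 4.5, 2.5, 4.5, 2.5

Sorted (ascending): 38, 44, 44, 67, 67, 77
The 2 values of 44 occupy positions 2–3 → average rank (2+3)/2 = 2.5.
The 2 values of 67 occupy positions 4–5 → average rank (4+5)/2 = 4.5.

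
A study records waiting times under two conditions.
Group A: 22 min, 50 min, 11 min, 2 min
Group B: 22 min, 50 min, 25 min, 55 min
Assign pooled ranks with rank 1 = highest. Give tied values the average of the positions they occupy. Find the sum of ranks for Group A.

23

Sorted (descending): 55, 50, 50, 25, 22, 22, 11, 2
The 2 values of 50 occupy positions 2–3 → average rank (2+3)/2 = 2.5.
The 2 values of 22 occupy positions 5–6 → average rank (5+6)/2 = 5.5.
Group A values → pooled ranks: 22→5.5, 50→2.5, 11→7, 2→8
Rank sum = 5.5 + 2.5 + 7 + 8 = 23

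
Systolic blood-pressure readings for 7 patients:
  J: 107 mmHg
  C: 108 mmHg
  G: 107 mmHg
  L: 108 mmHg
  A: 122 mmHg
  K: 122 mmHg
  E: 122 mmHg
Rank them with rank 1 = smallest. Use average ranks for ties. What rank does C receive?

3.5

Sorted (ascending): 107, 107, 108, 108, 122, 122, 122
The 2 values of 107 occupy positions 1–2 → average rank (1+2)/2 = 1.5.
The 2 values of 108 occupy positions 3–4 → average rank (3+4)/2 = 3.5.
The 3 values of 122 occupy positions 5–7 → average rank 6.
C has value 108 mmHg → rank 3.5.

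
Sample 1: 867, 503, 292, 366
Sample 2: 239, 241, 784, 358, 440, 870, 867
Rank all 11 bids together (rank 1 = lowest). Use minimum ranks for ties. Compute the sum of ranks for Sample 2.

Sorted (ascending): 239, 241, 292, 358, 366, 440, 503, 784, 867, 867, 870
The 2 values of 867 occupy positions 9–10 → each gets rank 9.
Sample 2 values → pooled ranks: 239→1, 241→2, 784→8, 358→4, 440→6, 870→11, 867→9
Rank sum = 1 + 2 + 8 + 4 + 6 + 11 + 9 = 41

41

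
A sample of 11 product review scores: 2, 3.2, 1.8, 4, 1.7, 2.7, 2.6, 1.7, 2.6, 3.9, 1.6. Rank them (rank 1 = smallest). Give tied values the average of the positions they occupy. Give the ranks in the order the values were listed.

5, 9, 4, 11, 2.5, 8, 6.5, 2.5, 6.5, 10, 1

Sorted (ascending): 1.6, 1.7, 1.7, 1.8, 2, 2.6, 2.6, 2.7, 3.2, 3.9, 4
The 2 values of 1.7 occupy positions 2–3 → average rank (2+3)/2 = 2.5.
The 2 values of 2.6 occupy positions 6–7 → average rank (6+7)/2 = 6.5.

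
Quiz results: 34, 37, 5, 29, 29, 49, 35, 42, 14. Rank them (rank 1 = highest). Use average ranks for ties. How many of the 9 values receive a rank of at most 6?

5

Sorted (descending): 49, 42, 37, 35, 34, 29, 29, 14, 5
The 2 values of 29 occupy positions 6–7 → average rank (6+7)/2 = 6.5.
Ranks ≤ 6: {1, 2, 3, 4, 5} → 5 values.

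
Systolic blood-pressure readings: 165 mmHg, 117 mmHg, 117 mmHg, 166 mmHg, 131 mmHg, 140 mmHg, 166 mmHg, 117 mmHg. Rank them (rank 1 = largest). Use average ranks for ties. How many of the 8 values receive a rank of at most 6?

Sorted (descending): 166, 166, 165, 140, 131, 117, 117, 117
The 2 values of 166 occupy positions 1–2 → average rank (1+2)/2 = 1.5.
The 3 values of 117 occupy positions 6–8 → average rank 7.
Ranks ≤ 6: {1.5, 1.5, 3, 4, 5} → 5 values.

5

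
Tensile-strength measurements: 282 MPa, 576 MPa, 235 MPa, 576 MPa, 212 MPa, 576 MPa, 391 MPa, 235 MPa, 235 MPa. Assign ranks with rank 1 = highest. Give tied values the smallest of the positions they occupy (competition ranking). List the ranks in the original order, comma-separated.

Sorted (descending): 576, 576, 576, 391, 282, 235, 235, 235, 212
The 3 values of 576 occupy positions 1–3 → each gets rank 1.
The 3 values of 235 occupy positions 6–8 → each gets rank 6.

5, 1, 6, 1, 9, 1, 4, 6, 6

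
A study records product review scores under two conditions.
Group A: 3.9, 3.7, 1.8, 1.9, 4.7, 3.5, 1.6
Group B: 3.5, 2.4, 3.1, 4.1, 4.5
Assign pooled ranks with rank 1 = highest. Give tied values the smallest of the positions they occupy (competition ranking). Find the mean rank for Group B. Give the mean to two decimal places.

5.60

Sorted (descending): 4.7, 4.5, 4.1, 3.9, 3.7, 3.5, 3.5, 3.1, 2.4, 1.9, 1.8, 1.6
The 2 values of 3.5 occupy positions 6–7 → each gets rank 6.
Group B values → pooled ranks: 3.5→6, 2.4→9, 3.1→8, 4.1→3, 4.5→2
Mean rank = (6 + 9 + 8 + 3 + 2) / 5 = 5.60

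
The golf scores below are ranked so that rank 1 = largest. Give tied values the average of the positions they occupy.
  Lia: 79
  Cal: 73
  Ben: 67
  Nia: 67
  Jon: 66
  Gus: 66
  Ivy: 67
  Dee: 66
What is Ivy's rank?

4

Sorted (descending): 79, 73, 67, 67, 67, 66, 66, 66
The 3 values of 67 occupy positions 3–5 → average rank 4.
The 3 values of 66 occupy positions 6–8 → average rank 7.
Ivy has value 67 → rank 4.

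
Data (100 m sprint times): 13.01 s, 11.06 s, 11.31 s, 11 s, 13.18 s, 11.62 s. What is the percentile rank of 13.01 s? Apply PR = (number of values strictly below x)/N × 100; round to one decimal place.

66.7

N = 6.
Strictly below 13.01: 4. Equal to 13.01: 1.
PR = 4/6 × 100 = 66.7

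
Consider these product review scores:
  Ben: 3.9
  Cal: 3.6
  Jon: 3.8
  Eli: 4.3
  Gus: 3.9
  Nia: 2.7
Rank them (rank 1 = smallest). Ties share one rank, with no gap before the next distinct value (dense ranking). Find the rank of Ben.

Sorted (ascending): 2.7, 3.6, 3.8, 3.9, 3.9, 4.3
The 2 values of 3.9 share dense rank 4.
Remaining distinct values take the next consecutive integers.
Ben has value 3.9 → rank 4.

4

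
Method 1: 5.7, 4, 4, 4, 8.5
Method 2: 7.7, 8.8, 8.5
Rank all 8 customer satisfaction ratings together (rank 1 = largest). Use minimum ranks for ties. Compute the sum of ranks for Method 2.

Sorted (descending): 8.8, 8.5, 8.5, 7.7, 5.7, 4, 4, 4
The 2 values of 8.5 occupy positions 2–3 → each gets rank 2.
The 3 values of 4 occupy positions 6–8 → each gets rank 6.
Method 2 values → pooled ranks: 7.7→4, 8.8→1, 8.5→2
Rank sum = 4 + 1 + 2 = 7

7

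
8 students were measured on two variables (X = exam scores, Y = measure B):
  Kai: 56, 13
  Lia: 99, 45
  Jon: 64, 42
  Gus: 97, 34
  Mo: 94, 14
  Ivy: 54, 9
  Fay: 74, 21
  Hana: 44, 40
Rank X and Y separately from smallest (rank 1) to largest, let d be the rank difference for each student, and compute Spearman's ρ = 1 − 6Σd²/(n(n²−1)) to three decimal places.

0.405

Ranks of variable 1: 3, 8, 4, 7, 6, 2, 5, 1
Ranks of variable 2: 2, 8, 7, 5, 3, 1, 4, 6
d = r₁ − r₂: 1, 0, -3, 2, 3, 1, 1, -5
d²: 1, 0, 9, 4, 9, 1, 1, 25; Σd² = 50
ρ = 1 − 6·50/(8·63) = 1 − 300/504 = 0.405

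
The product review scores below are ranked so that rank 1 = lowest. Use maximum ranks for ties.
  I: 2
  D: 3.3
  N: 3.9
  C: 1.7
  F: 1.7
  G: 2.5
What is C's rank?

Sorted (ascending): 1.7, 1.7, 2, 2.5, 3.3, 3.9
The 2 values of 1.7 occupy positions 1–2 → each gets rank 2.
C has value 1.7 → rank 2.

2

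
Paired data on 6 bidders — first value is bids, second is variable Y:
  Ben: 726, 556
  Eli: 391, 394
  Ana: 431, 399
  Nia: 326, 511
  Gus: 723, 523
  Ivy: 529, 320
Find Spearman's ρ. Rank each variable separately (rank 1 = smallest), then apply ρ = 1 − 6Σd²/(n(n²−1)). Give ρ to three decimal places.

0.486

Ranks of variable 1: 6, 2, 3, 1, 5, 4
Ranks of variable 2: 6, 2, 3, 4, 5, 1
d = r₁ − r₂: 0, 0, 0, -3, 0, 3
d²: 0, 0, 0, 9, 0, 9; Σd² = 18
ρ = 1 − 6·18/(6·35) = 1 − 108/210 = 0.486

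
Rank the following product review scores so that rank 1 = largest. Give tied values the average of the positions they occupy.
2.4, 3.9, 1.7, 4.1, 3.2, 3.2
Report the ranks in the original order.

5, 2, 6, 1, 3.5, 3.5

Sorted (descending): 4.1, 3.9, 3.2, 3.2, 2.4, 1.7
The 2 values of 3.2 occupy positions 3–4 → average rank (3+4)/2 = 3.5.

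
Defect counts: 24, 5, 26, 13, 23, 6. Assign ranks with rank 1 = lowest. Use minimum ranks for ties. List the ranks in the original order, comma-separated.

Sorted (ascending): 5, 6, 13, 23, 24, 26
No ties — each value takes its position as its rank.

5, 1, 6, 3, 4, 2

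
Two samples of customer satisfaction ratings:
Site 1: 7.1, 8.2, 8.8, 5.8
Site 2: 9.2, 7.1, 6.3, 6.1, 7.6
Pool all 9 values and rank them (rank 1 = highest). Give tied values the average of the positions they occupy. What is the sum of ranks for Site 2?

Sorted (descending): 9.2, 8.8, 8.2, 7.6, 7.1, 7.1, 6.3, 6.1, 5.8
The 2 values of 7.1 occupy positions 5–6 → average rank (5+6)/2 = 5.5.
Site 2 values → pooled ranks: 9.2→1, 7.1→5.5, 6.3→7, 6.1→8, 7.6→4
Rank sum = 1 + 5.5 + 7 + 8 + 4 = 25.5

25.5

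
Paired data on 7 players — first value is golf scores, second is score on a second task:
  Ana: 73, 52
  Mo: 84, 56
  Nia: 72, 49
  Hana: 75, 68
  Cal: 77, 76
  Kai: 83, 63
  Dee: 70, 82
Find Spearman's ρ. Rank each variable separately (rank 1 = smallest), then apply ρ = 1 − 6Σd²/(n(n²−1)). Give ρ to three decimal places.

Ranks of variable 1: 3, 7, 2, 4, 5, 6, 1
Ranks of variable 2: 2, 3, 1, 5, 6, 4, 7
d = r₁ − r₂: 1, 4, 1, -1, -1, 2, -6
d²: 1, 16, 1, 1, 1, 4, 36; Σd² = 60
ρ = 1 − 6·60/(7·48) = 1 − 360/336 = -0.071

-0.071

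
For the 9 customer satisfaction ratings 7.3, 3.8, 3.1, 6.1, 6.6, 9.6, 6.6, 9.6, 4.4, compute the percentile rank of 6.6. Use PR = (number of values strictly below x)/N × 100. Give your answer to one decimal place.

44.4

N = 9.
Strictly below 6.6: 4. Equal to 6.6: 2.
PR = 4/9 × 100 = 44.4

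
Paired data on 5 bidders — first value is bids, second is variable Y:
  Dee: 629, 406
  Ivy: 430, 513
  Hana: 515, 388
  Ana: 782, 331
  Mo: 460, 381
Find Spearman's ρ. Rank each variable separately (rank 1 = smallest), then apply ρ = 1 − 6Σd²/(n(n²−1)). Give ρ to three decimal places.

-0.600

Ranks of variable 1: 4, 1, 3, 5, 2
Ranks of variable 2: 4, 5, 3, 1, 2
d = r₁ − r₂: 0, -4, 0, 4, 0
d²: 0, 16, 0, 16, 0; Σd² = 32
ρ = 1 − 6·32/(5·24) = 1 − 192/120 = -0.600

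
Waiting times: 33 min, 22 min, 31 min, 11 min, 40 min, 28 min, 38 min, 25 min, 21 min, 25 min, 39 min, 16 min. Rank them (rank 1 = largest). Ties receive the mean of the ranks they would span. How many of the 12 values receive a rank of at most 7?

6

Sorted (descending): 40, 39, 38, 33, 31, 28, 25, 25, 22, 21, 16, 11
The 2 values of 25 occupy positions 7–8 → average rank (7+8)/2 = 7.5.
Ranks ≤ 7: {1, 2, 3, 4, 5, 6} → 6 values.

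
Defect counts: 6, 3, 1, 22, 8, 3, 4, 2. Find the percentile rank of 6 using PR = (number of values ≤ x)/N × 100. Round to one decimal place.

N = 8.
Strictly below 6: 5. Equal to 6: 1.
PR = 6/8 × 100 = 75.0

75.0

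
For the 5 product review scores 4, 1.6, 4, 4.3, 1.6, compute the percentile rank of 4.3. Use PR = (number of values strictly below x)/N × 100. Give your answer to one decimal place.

N = 5.
Strictly below 4.3: 4. Equal to 4.3: 1.
PR = 4/5 × 100 = 80.0

80.0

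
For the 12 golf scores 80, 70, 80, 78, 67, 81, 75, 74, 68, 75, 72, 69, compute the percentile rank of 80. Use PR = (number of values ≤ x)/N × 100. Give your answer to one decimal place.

91.7

N = 12.
Strictly below 80: 9. Equal to 80: 2.
PR = 11/12 × 100 = 91.7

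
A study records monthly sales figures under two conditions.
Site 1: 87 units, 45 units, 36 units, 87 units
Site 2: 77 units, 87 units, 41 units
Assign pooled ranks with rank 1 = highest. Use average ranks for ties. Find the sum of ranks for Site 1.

16

Sorted (descending): 87, 87, 87, 77, 45, 41, 36
The 3 values of 87 occupy positions 1–3 → average rank 2.
Site 1 values → pooled ranks: 87→2, 45→5, 36→7, 87→2
Rank sum = 2 + 5 + 7 + 2 = 16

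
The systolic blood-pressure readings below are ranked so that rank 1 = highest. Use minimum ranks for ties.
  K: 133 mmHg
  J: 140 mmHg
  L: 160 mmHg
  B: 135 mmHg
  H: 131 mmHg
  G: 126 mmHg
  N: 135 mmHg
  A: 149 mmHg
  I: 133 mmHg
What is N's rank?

4

Sorted (descending): 160, 149, 140, 135, 135, 133, 133, 131, 126
The 2 values of 135 occupy positions 4–5 → each gets rank 4.
The 2 values of 133 occupy positions 6–7 → each gets rank 6.
N has value 135 mmHg → rank 4.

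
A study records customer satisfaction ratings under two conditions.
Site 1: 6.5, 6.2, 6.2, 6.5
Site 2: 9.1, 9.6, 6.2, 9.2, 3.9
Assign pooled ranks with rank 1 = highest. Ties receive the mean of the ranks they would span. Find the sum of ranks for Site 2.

Sorted (descending): 9.6, 9.2, 9.1, 6.5, 6.5, 6.2, 6.2, 6.2, 3.9
The 2 values of 6.5 occupy positions 4–5 → average rank (4+5)/2 = 4.5.
The 3 values of 6.2 occupy positions 6–8 → average rank 7.
Site 2 values → pooled ranks: 9.1→3, 9.6→1, 6.2→7, 9.2→2, 3.9→9
Rank sum = 3 + 1 + 7 + 2 + 9 = 22

22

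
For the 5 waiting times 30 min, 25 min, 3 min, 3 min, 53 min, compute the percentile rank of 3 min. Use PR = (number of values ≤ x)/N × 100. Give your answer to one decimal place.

N = 5.
Strictly below 3: 0. Equal to 3: 2.
PR = 2/5 × 100 = 40.0

40.0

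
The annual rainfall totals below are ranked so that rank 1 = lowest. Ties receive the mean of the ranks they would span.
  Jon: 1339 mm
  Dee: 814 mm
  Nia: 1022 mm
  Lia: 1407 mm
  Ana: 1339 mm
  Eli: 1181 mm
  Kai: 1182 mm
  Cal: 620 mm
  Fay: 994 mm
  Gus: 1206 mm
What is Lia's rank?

10

Sorted (ascending): 620, 814, 994, 1022, 1181, 1182, 1206, 1339, 1339, 1407
The 2 values of 1339 occupy positions 8–9 → average rank (8+9)/2 = 8.5.
Lia has value 1407 mm → rank 10.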